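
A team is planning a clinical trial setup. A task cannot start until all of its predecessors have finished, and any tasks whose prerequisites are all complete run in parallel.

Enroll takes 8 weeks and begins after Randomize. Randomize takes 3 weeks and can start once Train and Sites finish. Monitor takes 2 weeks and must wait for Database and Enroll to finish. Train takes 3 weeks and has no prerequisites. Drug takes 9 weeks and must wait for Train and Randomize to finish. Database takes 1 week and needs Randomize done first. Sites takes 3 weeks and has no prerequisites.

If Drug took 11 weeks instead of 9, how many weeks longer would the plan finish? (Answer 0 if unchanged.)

As given, the longest chain is Sites→Randomize→Enroll→Monitor = 3+3+8+2 = 16, so the finish is 16 weeks.
Drug is off the critical path — its longest chain is 15 weeks, giving 1 of slack.
Now Sites→Randomize→Drug = 3+3+11 = 17 is longest, so the finish becomes 17 weeks.
Change in finish: 17 − 16 = +1 weeks.

1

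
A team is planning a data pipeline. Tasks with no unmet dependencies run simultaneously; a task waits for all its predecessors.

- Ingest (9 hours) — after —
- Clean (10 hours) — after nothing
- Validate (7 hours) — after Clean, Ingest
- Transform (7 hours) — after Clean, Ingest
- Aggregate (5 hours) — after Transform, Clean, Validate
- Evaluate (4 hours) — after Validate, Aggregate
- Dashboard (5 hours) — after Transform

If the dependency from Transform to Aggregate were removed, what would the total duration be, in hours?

26

Original critical path: Clean→Validate→Aggregate→Evaluate = 10+7+5+4 = 26 ⇒ 26 hours.
Dropping Transform→Aggregate doesn't change Aggregate's earliest start (17); another predecessor still binds.
New critical path: Clean→Validate→Aggregate→Evaluate = 10+7+5+4 = 26 ⇒ 26 hours.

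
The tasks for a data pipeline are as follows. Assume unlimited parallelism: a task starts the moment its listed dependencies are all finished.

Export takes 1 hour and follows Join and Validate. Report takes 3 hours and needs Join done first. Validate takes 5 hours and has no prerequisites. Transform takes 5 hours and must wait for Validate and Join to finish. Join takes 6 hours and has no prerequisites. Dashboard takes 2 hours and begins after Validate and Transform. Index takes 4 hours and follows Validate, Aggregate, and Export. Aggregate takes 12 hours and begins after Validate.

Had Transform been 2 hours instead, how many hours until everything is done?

21

As given, the longest chain is Validate→Aggregate→Index = 5+12+4 = 21, so the finish is 21 hours.
Transform has 8 hours of float (longest path through it is 13).
No other chain overtakes it, so the finish is 21 hours.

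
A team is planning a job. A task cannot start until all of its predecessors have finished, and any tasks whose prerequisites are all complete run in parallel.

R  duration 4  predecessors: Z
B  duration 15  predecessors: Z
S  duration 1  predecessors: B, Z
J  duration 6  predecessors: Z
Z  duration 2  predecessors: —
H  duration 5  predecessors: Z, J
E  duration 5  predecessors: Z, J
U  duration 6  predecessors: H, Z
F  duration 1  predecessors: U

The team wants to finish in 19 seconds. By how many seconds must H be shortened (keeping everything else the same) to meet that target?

1

Current finish: 20 seconds; target: 19.
H is on every critical path, so each second cut from H cuts the finish by one (this holds down to a finish of 18).
Need 20 − 19 = 1 second off H → H becomes 4 seconds, finish becomes 19.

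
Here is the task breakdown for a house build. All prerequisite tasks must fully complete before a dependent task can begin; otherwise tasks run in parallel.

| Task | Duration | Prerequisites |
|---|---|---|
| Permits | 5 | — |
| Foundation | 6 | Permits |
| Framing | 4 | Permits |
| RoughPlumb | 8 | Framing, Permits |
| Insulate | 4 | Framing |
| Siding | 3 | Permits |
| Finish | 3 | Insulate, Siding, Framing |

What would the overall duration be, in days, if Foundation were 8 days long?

Actual critical path: Permits→Framing→RoughPlumb = 5+4+8 = 17 ⇒ 17 days.
Foundation is off the critical path — its longest chain is 11 days, giving 6 of slack.
The critical path is still Permits→Framing→RoughPlumb; finish is now 17 days.

17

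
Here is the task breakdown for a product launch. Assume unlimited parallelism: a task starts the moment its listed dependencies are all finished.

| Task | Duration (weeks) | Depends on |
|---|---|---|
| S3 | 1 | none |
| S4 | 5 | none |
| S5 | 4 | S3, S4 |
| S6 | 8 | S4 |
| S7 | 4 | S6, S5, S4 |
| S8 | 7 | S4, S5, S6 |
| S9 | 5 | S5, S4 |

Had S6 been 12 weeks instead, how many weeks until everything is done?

24

The binding path is S4→S6→S8 = 5+8+7 = 20; finish at 20 weeks.
S6 lies on that path, so at 12 weeks the path becomes 24 weeks.
That remains the longest chain; total 24 weeks.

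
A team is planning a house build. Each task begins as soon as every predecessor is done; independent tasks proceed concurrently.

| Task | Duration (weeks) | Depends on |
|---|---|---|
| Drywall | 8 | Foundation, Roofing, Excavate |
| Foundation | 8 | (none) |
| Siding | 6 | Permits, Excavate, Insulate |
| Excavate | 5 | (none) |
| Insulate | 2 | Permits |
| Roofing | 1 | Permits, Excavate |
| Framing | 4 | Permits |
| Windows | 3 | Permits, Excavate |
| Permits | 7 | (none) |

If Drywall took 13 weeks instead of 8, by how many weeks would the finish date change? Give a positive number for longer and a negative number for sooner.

5

As given, the longest chain is Permits→Roofing→Drywall = 7+1+8 = 16, so the finish is 16 weeks.
Since Drywall is critical, the +5 change carries straight to that chain (now 21 weeks).
The critical path is still Permits→Roofing→Drywall; finish is now 21 weeks.
Change in finish: 21 − 16 = +5 weeks.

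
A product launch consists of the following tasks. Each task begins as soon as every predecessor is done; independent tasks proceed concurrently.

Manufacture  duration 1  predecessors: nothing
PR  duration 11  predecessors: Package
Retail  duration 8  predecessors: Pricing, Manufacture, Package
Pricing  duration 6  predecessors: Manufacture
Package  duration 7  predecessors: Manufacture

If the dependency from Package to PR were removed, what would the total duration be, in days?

Before: longest chain Manufacture→Package→PR = 1+7+11 = 19, finish 19.
Without Package→PR, PR's earliest start moves from 8 to 0.
The longest chain is now Manufacture→Package→Retail = 1+7+8 = 16, so the plan takes 16 days.

16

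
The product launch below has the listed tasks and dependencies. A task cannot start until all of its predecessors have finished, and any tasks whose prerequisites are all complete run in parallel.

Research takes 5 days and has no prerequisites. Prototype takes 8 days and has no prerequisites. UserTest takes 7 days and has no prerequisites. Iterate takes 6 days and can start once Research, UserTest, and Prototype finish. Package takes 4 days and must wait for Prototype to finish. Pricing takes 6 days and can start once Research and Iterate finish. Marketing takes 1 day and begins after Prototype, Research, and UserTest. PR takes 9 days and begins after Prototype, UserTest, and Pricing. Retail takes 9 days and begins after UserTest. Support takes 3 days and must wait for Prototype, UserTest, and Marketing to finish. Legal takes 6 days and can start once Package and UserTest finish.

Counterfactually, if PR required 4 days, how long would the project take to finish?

Baseline: Prototype→Iterate→Pricing→PR = 8+6+6+9 = 29 → 29 days.
PR is on the critical path; changing it to 4 makes that path 24 days.
No other chain overtakes it, so the finish is 24 days.

24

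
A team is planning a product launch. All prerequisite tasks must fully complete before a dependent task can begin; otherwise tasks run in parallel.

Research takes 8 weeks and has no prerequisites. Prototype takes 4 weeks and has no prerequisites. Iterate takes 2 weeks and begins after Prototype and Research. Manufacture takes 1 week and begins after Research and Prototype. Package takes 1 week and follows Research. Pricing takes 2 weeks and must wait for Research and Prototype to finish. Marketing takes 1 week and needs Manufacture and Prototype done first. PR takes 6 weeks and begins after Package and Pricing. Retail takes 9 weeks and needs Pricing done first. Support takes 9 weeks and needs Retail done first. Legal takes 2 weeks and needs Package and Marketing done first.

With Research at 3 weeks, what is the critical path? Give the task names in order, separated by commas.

Prototype, Pricing, Retail, Support

Critical path before the change: Research→Pricing→Retail→Support = 8+2+9+9 = 28 giving 28 weeks.
Research lies on that path, so at 3 weeks the path becomes 23 weeks.
The binding chain switches to Prototype→Pricing→Retail→Support = 4+2+9+9 = 24; finish 24 weeks.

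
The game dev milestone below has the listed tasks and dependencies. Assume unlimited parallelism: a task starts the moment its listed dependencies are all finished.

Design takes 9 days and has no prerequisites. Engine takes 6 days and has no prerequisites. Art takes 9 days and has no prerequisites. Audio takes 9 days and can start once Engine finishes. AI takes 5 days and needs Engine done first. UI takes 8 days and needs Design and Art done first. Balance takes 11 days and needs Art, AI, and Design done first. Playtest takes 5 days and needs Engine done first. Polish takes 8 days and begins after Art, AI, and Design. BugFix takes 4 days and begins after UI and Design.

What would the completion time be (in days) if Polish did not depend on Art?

22

With the dependency in place, Engine→AI→Balance = 6+5+11 = 22 sets the finish at 22 days.
Dropping Art→Polish doesn't change Polish's earliest start (11); another predecessor still binds.
After: Engine→AI→Balance = 6+5+11 = 22 → 22 days.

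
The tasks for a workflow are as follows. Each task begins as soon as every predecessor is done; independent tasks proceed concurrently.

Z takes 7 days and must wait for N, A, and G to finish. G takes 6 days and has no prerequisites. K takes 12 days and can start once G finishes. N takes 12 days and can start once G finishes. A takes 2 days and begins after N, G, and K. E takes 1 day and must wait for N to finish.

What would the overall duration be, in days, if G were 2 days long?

23

Baseline: G→K→A→Z = 6+12+2+7 = 27 → 27 days.
G lies on that path, so at 2 days the path becomes 23 days.
The critical path is still G→K→A→Z; finish is now 23 days.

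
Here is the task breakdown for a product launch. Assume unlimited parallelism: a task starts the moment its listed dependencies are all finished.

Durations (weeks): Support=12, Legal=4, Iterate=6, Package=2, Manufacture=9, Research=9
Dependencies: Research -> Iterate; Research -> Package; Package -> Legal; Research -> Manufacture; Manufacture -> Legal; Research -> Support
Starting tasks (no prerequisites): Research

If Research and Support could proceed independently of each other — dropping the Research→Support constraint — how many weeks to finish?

With the dependency in place, Research→Manufacture→Legal = 9+9+4 = 22 sets the finish at 22 weeks.
Without Research→Support, Support's earliest start moves from 9 to 0.
The longest chain is now Research→Manufacture→Legal = 9+9+4 = 22, so the job takes 22 weeks.

22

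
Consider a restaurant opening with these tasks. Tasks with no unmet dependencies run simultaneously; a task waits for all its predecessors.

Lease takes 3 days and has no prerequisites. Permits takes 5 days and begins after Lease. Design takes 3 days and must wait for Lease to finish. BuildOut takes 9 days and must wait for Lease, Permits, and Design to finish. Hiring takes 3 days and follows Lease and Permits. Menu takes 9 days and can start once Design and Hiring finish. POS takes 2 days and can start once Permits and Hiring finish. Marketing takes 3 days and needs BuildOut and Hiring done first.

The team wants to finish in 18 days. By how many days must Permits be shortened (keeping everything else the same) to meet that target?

2

Current finish: 20 days; target: 18.
Permits is on every critical path, so each day cut from Permits cuts the finish by one (this holds down to a finish of 18).
Need 20 − 18 = 2 days off Permits → Permits becomes 3 days, finish becomes 18.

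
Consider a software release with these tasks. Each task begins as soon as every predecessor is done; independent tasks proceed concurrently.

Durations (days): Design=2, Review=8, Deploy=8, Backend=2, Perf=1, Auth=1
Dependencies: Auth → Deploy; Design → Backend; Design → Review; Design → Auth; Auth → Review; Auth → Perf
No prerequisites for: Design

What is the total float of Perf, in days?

The longest chain is Design→Auth→Review = 2+1+8 = 11; overall finish 11 days.
Longest path through Perf: 4 days (earliest finish 4, latest finish 11).
So Perf can slip 11 − 4 = 7 days.

7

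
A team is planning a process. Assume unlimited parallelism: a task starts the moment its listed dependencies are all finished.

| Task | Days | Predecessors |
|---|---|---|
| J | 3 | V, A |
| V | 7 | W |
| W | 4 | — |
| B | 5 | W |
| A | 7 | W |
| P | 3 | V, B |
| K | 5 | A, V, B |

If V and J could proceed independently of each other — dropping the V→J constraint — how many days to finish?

With the dependency in place, W→V→K = 4+7+5 = 16 sets the finish at 16 days.
Dropping V→J doesn't change J's earliest start (11); another predecessor still binds.
The longest chain is now W→V→K = 4+7+5 = 16, so the process takes 16 days.

16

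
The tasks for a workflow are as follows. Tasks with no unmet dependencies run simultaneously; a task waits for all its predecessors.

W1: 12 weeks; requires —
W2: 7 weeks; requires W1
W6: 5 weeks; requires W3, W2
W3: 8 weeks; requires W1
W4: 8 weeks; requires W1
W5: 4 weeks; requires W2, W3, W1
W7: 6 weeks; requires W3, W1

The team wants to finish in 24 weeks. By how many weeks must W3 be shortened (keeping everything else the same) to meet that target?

2

Current finish: 26 weeks; target: 24.
W3 is on every critical path, so each week cut from W3 cuts the finish by one (this holds down to a finish of 24).
Need 26 − 24 = 2 weeks off W3 → W3 becomes 6 weeks, finish becomes 24.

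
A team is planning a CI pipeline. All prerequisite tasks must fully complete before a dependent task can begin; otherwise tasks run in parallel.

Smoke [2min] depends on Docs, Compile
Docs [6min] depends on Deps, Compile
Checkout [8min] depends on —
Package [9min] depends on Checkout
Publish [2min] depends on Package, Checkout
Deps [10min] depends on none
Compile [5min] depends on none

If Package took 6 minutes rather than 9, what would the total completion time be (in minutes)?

18

Critical path before the change: Checkout→Package→Publish = 8+9+2 = 19 giving 19 minutes.
Package is on the critical path; changing it to 6 makes that path 16 minutes.
New critical path: Deps→Docs→Smoke = 10+6+2 = 18 ⇒ 18 minutes.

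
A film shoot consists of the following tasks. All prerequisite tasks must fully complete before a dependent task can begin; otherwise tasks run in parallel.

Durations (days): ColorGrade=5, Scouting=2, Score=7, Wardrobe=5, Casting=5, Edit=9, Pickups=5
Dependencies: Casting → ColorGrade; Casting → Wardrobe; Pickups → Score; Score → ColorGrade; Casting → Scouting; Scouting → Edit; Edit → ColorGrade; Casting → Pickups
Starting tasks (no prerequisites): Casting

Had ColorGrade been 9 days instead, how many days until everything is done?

Critical path before the change: Casting→Pickups→Score→ColorGrade = 5+5+7+5 = 22 giving 22 days.
ColorGrade is on the critical path; changing it to 9 makes that path 26 days.
The critical path is still Casting→Pickups→Score→ColorGrade; finish is now 26 days.

26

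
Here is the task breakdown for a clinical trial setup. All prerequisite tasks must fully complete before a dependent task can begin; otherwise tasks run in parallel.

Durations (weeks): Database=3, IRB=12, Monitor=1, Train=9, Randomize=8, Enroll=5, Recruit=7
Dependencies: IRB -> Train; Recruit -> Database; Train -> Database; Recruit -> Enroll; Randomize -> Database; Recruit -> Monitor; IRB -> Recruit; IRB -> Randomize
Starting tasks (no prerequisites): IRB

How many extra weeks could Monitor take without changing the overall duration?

Critical path: IRB→Recruit→Enroll = 12+7+5 = 24, so the finish is 24 weeks.
Longest path through Monitor: 20 weeks (earliest finish 20, latest finish 24).
Float = 24 − 20 = 4.

4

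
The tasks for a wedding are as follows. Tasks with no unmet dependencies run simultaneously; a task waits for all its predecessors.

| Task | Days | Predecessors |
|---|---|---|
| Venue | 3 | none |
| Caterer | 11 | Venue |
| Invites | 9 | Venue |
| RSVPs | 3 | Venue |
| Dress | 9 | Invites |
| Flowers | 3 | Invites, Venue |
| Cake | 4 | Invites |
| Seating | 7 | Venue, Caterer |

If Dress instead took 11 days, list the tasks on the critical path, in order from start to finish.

Venue, Invites, Dress

Actual critical path: Venue→Invites→Dress = 3+9+9 = 21 ⇒ 21 days.
Since Dress is critical, the +2 change carries straight to that chain (now 23 days).
That remains the longest chain; total 23 days.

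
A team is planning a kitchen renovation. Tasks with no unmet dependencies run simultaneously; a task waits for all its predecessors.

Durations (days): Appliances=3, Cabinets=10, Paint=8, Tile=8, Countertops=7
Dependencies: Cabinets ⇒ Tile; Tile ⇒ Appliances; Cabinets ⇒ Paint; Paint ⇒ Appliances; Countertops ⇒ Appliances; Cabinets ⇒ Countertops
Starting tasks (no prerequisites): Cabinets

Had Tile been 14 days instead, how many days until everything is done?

As given, the longest chain is Cabinets→Tile→Appliances = 10+8+3 = 21, so the finish is 21 days.
Tile lies on that path, so at 14 days the path becomes 27 days.
The critical path is still Cabinets→Tile→Appliances; finish is now 27 days.

27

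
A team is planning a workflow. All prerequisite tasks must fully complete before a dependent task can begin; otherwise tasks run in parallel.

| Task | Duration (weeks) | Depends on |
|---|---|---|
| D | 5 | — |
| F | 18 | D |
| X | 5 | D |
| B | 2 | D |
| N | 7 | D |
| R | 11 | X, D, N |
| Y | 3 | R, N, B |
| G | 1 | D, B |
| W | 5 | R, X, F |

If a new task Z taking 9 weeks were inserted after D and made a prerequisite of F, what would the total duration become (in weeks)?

Originally the schedule takes 28 weeks.
With Z inserted, F now waits for max(D, Z).
New critical path: D→Z→F→W = 5+9+18+5 = 37 ⇒ 37 weeks.

37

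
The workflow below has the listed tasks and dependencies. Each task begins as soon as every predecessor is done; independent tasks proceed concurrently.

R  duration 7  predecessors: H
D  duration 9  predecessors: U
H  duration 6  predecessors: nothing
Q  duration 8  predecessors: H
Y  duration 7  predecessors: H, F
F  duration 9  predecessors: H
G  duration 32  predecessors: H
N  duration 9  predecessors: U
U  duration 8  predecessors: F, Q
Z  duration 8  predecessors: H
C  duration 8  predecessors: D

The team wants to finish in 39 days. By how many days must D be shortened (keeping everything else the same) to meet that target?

1

Current finish: 40 days; target: 39.
D is on every critical path, so each day cut from D cuts the finish by one (this holds down to a finish of 38).
Need 40 − 39 = 1 day off D → D becomes 8 days, finish becomes 39.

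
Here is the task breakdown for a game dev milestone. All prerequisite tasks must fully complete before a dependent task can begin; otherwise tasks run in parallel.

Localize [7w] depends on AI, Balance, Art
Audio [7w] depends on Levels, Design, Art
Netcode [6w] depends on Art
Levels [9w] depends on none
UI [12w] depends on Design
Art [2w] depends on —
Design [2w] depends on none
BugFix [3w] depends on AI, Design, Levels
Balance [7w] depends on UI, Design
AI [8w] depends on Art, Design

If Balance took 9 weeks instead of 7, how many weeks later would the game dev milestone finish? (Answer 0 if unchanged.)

2

As given, the longest chain is Design→UI→Balance→Localize = 2+12+7+7 = 28, so the finish is 28 weeks.
Balance is on the critical path; changing it to 9 makes that path 30 weeks.
That remains the longest chain; total 30 weeks.
Change in finish: 30 − 28 = +2 weeks.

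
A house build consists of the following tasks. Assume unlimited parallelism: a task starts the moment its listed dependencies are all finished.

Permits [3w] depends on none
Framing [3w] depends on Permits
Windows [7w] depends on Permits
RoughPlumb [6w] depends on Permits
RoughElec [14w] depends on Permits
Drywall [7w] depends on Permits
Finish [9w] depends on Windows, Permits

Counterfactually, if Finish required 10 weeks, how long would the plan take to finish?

Actual critical path: Permits→Windows→Finish = 3+7+9 = 19 ⇒ 19 weeks.
Finish is on the critical path; changing it to 10 makes that path 20 weeks.
The critical path is still Permits→Windows→Finish; finish is now 20 weeks.

20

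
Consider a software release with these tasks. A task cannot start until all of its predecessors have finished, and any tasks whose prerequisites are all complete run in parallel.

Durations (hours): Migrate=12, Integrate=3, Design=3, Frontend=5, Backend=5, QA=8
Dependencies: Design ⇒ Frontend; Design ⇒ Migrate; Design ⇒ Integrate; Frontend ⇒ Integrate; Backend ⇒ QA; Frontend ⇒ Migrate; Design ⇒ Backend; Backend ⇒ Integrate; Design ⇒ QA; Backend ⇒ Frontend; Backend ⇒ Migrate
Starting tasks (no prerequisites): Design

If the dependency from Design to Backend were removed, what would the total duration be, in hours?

22

Original critical path: Design→Backend→Frontend→Migrate = 3+5+5+12 = 25 ⇒ 25 hours.
Without Design→Backend, Backend's earliest start moves from 3 to 0.
New critical path: Backend→Frontend→Migrate = 5+5+12 = 22 ⇒ 22 hours.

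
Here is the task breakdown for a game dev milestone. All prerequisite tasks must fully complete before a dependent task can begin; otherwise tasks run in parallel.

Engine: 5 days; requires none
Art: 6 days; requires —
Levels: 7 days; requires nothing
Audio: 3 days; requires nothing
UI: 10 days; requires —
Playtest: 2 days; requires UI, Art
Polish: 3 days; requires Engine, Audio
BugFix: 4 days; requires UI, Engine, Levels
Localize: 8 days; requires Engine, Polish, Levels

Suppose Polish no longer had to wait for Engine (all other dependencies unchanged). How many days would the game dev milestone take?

15

Before: longest chain Engine→Polish→Localize = 5+3+8 = 16, finish 16.
Without Engine→Polish, Polish's earliest start moves from 5 to 3.
New critical path: Levels→Localize = 7+8 = 15 ⇒ 15 days.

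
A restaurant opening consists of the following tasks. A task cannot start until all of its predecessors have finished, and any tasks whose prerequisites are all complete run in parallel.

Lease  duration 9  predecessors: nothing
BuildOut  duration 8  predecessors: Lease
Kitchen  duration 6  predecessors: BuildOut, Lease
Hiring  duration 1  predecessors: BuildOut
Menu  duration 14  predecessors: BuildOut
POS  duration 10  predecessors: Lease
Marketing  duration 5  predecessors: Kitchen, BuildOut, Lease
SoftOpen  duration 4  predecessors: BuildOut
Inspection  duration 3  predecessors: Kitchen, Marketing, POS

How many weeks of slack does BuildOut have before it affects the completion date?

0

Critical path: Lease→BuildOut→Kitchen→Marketing→Inspection = 9+8+6+5+3 = 31, so the finish is 31 weeks.
The longest chain containing BuildOut totals 31 weeks.
Slack of BuildOut = 9 − 9 = 0 weeks.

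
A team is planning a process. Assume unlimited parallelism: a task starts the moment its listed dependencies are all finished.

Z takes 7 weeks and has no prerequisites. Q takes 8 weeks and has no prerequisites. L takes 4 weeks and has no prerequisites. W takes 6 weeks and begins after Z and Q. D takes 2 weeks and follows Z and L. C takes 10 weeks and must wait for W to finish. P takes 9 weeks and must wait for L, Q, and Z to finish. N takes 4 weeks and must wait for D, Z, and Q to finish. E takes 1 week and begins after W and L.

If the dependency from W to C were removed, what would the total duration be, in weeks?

17

Before: longest chain Q→W→C = 8+6+10 = 24, finish 24.
Without W→C, C's earliest start moves from 14 to 0.
After: Q→P = 8+9 = 17 → 17 weeks.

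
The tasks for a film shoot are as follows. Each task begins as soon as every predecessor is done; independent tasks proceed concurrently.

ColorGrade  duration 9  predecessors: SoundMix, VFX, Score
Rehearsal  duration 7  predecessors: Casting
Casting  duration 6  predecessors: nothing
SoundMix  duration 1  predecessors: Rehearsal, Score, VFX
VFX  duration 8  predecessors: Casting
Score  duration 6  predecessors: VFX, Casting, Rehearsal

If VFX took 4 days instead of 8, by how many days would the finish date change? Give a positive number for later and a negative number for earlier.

-1

As given, the longest chain is Casting→VFX→Score→SoundMix→ColorGrade = 6+8+6+1+9 = 30, so the finish is 30 days.
VFX is on the critical path; changing it to 4 makes that path 26 days.
New critical path: Casting→Rehearsal→Score→SoundMix→ColorGrade = 6+7+6+1+9 = 29 ⇒ 29 days.
Change in finish: 29 − 30 = -1 days.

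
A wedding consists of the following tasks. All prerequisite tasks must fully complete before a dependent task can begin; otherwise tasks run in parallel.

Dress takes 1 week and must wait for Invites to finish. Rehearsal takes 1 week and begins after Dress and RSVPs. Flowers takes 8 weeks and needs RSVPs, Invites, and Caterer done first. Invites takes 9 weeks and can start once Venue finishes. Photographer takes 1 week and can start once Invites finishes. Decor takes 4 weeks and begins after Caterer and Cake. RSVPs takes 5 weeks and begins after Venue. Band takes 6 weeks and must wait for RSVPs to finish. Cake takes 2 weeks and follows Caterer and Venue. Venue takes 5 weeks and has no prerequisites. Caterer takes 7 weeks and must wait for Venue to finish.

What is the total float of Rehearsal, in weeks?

The longest chain is Venue→Invites→Flowers = 5+9+8 = 22; overall finish 22 weeks.
Longest path through Rehearsal: 16 weeks (earliest finish 16, latest finish 22).
Float = 22 − 16 = 6.

6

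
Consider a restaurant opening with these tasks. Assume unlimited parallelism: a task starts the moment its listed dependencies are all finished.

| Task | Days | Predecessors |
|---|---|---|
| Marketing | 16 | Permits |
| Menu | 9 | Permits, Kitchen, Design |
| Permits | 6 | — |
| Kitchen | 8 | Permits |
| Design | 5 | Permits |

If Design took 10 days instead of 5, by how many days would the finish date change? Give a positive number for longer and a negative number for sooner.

2

As given, the longest chain is Permits→Kitchen→Menu = 6+8+9 = 23, so the finish is 23 days.
The longest path through Design is only 20 days, so Design has float 3.
The binding chain switches to Permits→Design→Menu = 6+10+9 = 25; finish 25 days.
Change in finish: 25 − 23 = +2 days.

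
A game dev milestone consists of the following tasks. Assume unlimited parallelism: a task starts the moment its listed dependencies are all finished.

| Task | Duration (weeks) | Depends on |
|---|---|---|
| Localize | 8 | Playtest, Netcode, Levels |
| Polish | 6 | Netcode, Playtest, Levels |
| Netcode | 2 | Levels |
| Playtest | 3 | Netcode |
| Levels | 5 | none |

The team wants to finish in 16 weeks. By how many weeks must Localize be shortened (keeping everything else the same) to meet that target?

2

Current finish: 18 weeks; target: 16.
Localize is on every critical path, so each week cut from Localize cuts the finish by one (this holds down to a finish of 16).
Need 18 − 16 = 2 weeks off Localize → Localize becomes 6 weeks, finish becomes 16.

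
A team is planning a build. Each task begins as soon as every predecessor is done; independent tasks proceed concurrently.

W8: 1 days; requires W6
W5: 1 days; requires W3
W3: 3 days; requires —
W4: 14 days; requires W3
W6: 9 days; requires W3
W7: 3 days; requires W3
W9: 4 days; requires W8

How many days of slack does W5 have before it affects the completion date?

Critical path: W3→W4 = 3+14 = 17, so the finish is 17 days.
W5 finishes as early as 4 and must finish by 17.
Slack of W5 = 16 − 3 = 13 days.

13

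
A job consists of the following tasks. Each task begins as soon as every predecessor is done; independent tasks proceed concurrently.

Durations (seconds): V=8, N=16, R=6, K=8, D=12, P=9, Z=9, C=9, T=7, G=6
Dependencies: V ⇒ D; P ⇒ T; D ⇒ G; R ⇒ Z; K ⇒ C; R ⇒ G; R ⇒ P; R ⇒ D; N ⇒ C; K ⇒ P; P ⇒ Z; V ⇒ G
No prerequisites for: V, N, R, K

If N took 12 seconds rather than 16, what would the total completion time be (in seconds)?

26

As given, the longest chain is V→D→G = 8+12+6 = 26, so the finish is 26 seconds.
The longest path through N is only 25 seconds, so N has float 1.
The critical path is still V→D→G; finish is now 26 seconds.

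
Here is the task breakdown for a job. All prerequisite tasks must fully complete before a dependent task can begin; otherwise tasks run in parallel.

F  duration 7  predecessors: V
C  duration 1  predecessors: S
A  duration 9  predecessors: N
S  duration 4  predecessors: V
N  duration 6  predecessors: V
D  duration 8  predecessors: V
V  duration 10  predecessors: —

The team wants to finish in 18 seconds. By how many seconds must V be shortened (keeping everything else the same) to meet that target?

7

Current finish: 25 seconds; target: 18.
V is on every critical path, so each second cut from V cuts the finish by one (this holds down to a finish of 16).
Need 25 − 18 = 7 seconds off V → V becomes 3 seconds, finish becomes 18.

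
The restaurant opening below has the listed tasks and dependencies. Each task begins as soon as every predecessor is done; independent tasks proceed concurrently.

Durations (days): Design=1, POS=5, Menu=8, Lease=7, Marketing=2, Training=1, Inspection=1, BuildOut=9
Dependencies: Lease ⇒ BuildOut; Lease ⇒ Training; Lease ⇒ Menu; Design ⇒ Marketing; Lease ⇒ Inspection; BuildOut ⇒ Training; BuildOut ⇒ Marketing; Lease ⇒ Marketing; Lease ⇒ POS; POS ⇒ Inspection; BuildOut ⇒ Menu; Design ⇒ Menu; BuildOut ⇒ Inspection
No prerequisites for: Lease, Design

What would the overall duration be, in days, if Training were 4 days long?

Baseline: Lease→BuildOut→Menu = 7+9+8 = 24 → 24 days.
Training is off the critical path — its longest chain is 17 days, giving 7 of slack.
That remains the longest chain; total 24 days.

24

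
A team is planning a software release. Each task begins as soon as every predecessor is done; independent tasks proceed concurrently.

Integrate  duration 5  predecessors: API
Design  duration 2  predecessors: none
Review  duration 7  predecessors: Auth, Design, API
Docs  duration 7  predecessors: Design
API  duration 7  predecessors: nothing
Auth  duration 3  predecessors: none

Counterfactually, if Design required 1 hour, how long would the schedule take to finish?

As given, the longest chain is API→Review = 7+7 = 14, so the finish is 14 hours.
Design has 5 hours of float (longest path through it is 9).
The critical path is still API→Review; finish is now 14 hours.

14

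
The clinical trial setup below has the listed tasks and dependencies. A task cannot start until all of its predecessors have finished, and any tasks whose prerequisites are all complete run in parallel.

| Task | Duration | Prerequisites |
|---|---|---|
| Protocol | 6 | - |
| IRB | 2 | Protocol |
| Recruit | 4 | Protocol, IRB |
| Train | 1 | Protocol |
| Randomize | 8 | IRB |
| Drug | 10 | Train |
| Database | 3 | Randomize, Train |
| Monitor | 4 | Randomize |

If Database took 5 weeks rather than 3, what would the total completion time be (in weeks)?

21

The binding path is Protocol→IRB→Randomize→Monitor = 6+2+8+4 = 20; finish at 20 weeks.
Database has 1 week of float (longest path through it is 19).
Now Protocol→IRB→Randomize→Database = 6+2+8+5 = 21 is longest, so the finish becomes 21 weeks.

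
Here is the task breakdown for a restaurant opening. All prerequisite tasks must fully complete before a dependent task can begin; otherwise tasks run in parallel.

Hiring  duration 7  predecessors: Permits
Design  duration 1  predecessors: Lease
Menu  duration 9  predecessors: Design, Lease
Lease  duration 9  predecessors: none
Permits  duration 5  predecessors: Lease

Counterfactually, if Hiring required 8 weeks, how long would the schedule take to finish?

22

Baseline: Lease→Permits→Hiring = 9+5+7 = 21 → 21 weeks.
Since Hiring is critical, the +1 change carries straight to that chain (now 22 weeks).
No other chain overtakes it, so the finish is 22 weeks.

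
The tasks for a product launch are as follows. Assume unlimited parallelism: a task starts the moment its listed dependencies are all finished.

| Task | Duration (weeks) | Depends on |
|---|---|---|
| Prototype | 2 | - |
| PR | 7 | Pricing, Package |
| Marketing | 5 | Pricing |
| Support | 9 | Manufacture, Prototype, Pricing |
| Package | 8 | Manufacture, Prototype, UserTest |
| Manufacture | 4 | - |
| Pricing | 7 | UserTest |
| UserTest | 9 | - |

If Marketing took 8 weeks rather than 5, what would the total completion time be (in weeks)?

Actual critical path: UserTest→Pricing→Support = 9+7+9 = 25 ⇒ 25 weeks.
Marketing has 4 weeks of float (longest path through it is 21).
That remains the longest chain; total 25 weeks.

25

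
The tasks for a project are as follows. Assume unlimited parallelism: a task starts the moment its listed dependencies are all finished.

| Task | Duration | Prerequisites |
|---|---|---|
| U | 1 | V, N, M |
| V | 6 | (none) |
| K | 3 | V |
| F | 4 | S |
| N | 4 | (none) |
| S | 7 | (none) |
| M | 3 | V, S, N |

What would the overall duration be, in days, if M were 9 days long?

17

As given, the longest chain is S→M→U = 7+3+1 = 11, so the finish is 11 days.
M lies on that path, so at 9 days the path becomes 17 days.
That remains the longest chain; total 17 days.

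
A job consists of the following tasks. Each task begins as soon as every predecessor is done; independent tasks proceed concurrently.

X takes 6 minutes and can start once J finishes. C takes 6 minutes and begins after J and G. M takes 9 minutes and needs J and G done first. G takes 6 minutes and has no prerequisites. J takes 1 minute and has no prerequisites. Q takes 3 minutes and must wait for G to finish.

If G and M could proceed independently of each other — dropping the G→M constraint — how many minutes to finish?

12

Before: longest chain G→M = 6+9 = 15, finish 15.
Without G→M, M's earliest start moves from 6 to 1.
The longest chain is now G→C = 6+6 = 12, so the schedule takes 12 minutes.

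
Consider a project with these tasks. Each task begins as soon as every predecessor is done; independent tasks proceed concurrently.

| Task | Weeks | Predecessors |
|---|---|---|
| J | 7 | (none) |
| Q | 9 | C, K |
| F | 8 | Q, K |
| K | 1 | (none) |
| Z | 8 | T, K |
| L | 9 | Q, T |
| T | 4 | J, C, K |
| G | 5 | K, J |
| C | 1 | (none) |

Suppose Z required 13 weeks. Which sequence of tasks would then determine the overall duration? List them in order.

As given, the longest chain is J→T→L = 7+4+9 = 20, so the finish is 20 weeks.
Z has 1 week of float (longest path through it is 19).
New critical path: J→T→Z = 7+4+13 = 24 ⇒ 24 weeks.

J, T, Z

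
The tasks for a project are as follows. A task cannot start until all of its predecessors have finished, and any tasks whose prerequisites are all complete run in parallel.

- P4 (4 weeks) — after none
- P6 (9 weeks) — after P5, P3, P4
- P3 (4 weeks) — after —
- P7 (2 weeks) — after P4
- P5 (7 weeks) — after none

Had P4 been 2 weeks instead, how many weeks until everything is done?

The binding path is P5→P6 = 7+9 = 16; finish at 16 weeks.
The longest path through P4 is only 13 weeks, so P4 has float 3.
That remains the longest chain; total 16 weeks.

16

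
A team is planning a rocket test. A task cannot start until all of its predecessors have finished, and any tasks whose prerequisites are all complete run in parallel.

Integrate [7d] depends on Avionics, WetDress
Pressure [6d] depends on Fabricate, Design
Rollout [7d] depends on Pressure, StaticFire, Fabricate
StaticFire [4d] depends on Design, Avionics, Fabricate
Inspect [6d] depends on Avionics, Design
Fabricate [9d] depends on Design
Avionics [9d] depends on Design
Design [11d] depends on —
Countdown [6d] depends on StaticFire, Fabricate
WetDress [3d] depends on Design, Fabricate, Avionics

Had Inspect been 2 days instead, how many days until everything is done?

33

Baseline: Design→Fabricate→Pressure→Rollout = 11+9+6+7 = 33 → 33 days.
The longest path through Inspect is only 26 days, so Inspect has float 7.
The critical path is still Design→Fabricate→Pressure→Rollout; finish is now 33 days.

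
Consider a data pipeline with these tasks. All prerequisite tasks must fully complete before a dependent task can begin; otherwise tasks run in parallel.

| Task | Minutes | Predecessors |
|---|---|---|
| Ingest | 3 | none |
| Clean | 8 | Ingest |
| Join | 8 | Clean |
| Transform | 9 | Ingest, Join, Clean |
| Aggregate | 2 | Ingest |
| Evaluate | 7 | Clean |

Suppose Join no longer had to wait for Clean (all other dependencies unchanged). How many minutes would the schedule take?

With the dependency in place, Ingest→Clean→Join→Transform = 3+8+8+9 = 28 sets the finish at 28 minutes.
Without Clean→Join, Join's earliest start moves from 11 to 0.
The longest chain is now Ingest→Clean→Transform = 3+8+9 = 20, so the schedule takes 20 minutes.

20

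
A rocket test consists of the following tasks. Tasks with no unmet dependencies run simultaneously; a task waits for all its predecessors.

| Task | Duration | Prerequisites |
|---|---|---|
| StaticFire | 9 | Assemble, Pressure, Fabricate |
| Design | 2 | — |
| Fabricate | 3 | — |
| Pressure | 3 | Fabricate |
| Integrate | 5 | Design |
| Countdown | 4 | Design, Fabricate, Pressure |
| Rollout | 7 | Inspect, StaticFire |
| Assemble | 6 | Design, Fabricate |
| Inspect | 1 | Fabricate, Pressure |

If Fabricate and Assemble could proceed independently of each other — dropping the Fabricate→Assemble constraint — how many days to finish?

Original critical path: Fabricate→Assemble→StaticFire→Rollout = 3+6+9+7 = 25 ⇒ 25 days.
Without Fabricate→Assemble, Assemble's earliest start moves from 3 to 2.
The longest chain is now Design→Assemble→StaticFire→Rollout = 2+6+9+7 = 24, so the job takes 24 days.

24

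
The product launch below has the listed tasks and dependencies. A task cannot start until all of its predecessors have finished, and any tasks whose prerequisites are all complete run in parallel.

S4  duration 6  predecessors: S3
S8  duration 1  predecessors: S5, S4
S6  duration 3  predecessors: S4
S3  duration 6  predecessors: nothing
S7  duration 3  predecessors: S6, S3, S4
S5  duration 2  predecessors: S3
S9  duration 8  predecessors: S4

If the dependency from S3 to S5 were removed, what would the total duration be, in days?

20

Original critical path: S3→S4→S9 = 6+6+8 = 20 ⇒ 20 days.
Without S3→S5, S5's earliest start moves from 6 to 0.
The longest chain is now S3→S4→S9 = 6+6+8 = 20, so the project takes 20 days.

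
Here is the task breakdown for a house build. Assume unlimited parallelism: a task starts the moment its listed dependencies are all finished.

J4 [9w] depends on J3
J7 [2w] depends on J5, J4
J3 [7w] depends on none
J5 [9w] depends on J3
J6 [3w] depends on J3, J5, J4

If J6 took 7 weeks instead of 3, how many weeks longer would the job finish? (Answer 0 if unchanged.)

4

Baseline: J3→J4→J6 = 7+9+3 = 19 → 19 weeks.
Since J6 is critical, the +4 change carries straight to that chain (now 23 weeks).
The critical path is still J3→J4→J6; finish is now 23 weeks.
Change in finish: 23 − 19 = +4 weeks.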